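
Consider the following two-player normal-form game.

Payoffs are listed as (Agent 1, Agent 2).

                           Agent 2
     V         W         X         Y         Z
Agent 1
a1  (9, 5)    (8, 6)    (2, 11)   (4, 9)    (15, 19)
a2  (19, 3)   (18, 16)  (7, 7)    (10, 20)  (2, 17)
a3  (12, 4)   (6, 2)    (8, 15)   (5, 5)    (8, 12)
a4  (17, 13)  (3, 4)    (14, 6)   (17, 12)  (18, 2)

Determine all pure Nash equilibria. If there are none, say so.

Mark each player's best response to every combination of opponents' strategies; a profile where every player is best-responding is a pure Nash equilibrium.
Agent 1 against V: payoffs 9, 19, 12, 17 → best response a2.
Agent 1 against W: payoffs 8, 18, 6, 3 → best response a2.
Agent 1 against X: payoffs 2, 7, 8, 14 → best response a4.
Agent 1 against Y: payoffs 4, 10, 5, 17 → best response a4.
Agent 1 against Z: payoffs 15, 2, 8, 18 → best response a4.
Agent 2 against a1: payoffs 5, 6, 11, 9, 19 → best response Z.
Agent 2 against a2: payoffs 3, 16, 7, 20, 17 → best response Y.
Agent 2 against a3: payoffs 4, 2, 15, 5, 12 → best response X.
Agent 2 against a4: payoffs 13, 4, 6, 12, 2 → best response V.
No profile is a mutual best response for all players.

No pure-strategy Nash equilibrium.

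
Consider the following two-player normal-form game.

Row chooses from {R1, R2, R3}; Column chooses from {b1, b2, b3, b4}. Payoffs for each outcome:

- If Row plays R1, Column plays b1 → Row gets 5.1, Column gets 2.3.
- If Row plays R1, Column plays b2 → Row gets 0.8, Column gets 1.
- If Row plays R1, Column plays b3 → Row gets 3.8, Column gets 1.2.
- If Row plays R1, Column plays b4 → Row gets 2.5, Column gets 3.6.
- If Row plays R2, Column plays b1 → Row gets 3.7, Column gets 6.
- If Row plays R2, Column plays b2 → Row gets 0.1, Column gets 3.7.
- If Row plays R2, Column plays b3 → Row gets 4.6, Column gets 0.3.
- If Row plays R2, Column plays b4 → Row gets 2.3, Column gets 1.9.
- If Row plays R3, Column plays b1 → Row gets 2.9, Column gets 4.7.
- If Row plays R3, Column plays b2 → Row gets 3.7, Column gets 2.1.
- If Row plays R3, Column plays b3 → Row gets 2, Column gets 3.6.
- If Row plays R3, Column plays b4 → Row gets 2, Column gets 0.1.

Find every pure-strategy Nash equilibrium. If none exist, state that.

(R1, b4)

Row against b1: payoffs 5.1, 3.7, 2.9 → best response R1.
Row against b2: payoffs 0.8, 0.1, 3.7 → best response R3.
Row against b3: payoffs 3.8, 4.6, 2 → best response R2.
Row against b4: payoffs 2.5, 2.3, 2 → best response R1.
Column against R1: payoffs 2.3, 1, 1.2, 3.6 → best response b4.
Column against R2: payoffs 6, 3.7, 0.3, 1.9 → best response b1.
Column against R3: payoffs 4.7, 2.1, 3.6, 0.1 → best response b1.
Mutual best responses: (R1, b4).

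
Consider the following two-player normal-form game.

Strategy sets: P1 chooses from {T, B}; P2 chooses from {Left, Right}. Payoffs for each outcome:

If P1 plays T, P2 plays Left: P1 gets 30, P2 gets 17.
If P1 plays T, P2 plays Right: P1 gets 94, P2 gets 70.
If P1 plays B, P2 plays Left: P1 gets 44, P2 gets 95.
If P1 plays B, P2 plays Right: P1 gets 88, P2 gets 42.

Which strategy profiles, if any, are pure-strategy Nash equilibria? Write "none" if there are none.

P1 against Left: payoffs 30, 44 → best response B.
P1 against Right: payoffs 94, 88 → best response T.
P2 against T: payoffs 17, 70 → best response Right.
P2 against B: payoffs 95, 42 → best response Left.
Mutual best responses: (T, Right); (B, Left).

The pure Nash equilibria are (T, Right); (B, Left).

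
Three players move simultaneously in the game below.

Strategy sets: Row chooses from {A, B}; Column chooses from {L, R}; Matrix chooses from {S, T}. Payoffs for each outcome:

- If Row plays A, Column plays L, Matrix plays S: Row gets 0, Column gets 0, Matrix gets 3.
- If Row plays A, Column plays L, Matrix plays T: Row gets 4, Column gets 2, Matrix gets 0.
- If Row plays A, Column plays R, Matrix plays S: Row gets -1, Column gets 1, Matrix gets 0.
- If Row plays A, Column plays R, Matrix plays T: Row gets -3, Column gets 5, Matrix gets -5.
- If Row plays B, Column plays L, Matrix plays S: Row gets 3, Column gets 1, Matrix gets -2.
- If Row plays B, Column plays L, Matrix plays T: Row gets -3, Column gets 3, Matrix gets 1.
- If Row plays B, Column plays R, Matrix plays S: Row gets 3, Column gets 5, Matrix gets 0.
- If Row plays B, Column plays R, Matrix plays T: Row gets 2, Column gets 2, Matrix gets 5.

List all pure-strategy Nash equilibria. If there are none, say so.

No pure-strategy Nash equilibrium.

Row against (L, S): payoffs 0, 3 → best response B.
Row against (L, T): payoffs 4, -3 → best response A.
Row against (R, S): payoffs -1, 3 → best response B.
Row against (R, T): payoffs -3, 2 → best response B.
Column against (A, S): payoffs 0, 1 → best response R.
Column against (A, T): payoffs 2, 5 → best response R.
Column against (B, S): payoffs 1, 5 → best response R.
Column against (B, T): payoffs 3, 2 → best response L.
Matrix against (A, L): payoffs 3, 0 → best response S.
Matrix against (A, R): payoffs 0, -5 → best response S.
Matrix against (B, L): payoffs -2, 1 → best response T.
Matrix against (B, R): payoffs 0, 5 → best response T.
No profile is a mutual best response for all players.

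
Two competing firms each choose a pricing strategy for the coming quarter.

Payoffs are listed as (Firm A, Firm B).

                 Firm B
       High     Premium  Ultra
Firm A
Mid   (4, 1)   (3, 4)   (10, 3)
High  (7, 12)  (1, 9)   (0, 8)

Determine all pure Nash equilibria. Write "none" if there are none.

(Mid, High): Firm A can switch to High (4 → 7). Not NE.
(Mid, Premium): Firm A gets 3, best alternative 1; Firm B gets 4, best alternative 3. No profitable deviation — NE.
(Mid, Ultra): Firm B can switch to Premium (3 → 4). Not NE.
(High, High): Firm A gets 7, best alternative 4; Firm B gets 12, best alternative 9. No profitable deviation — NE.
(High, Premium): Firm A can switch to Mid (1 → 3). Not NE.
(High, Ultra): Firm A can switch to Mid (0 → 10). Not NE.

Pure-strategy Nash equilibria: (Mid, Premium) and (High, High)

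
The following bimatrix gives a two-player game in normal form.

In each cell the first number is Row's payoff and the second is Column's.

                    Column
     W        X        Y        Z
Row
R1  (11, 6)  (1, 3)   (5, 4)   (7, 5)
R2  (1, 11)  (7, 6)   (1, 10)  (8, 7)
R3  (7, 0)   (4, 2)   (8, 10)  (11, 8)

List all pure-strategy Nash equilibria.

(R1, W); (R3, Y)

For each strategy profile, look for a profitable unilateral deviation.
(R1, W): Row gets 11, best alternative 7; Column gets 6, best alternative 5. No profitable deviation — NE.
(R1, X): Row can switch to R2 (1 → 7). Not NE.
(R1, Y): Row can switch to R3 (5 → 8). Not NE.
(R1, Z): Row can switch to R2 (7 → 8). Not NE.
(R2, W): Row can switch to R1 (1 → 11). Not NE.
(R2, X): Column can switch to W (6 → 11). Not NE.
(R2, Y): Row can switch to R1 (1 → 5). Not NE.
(R2, Z): Row can switch to R3 (8 → 11). Not NE.
(R3, W): Row can switch to R1 (7 → 11). Not NE.
(R3, X): Row can switch to R2 (4 → 7). Not NE.
(R3, Y): Row gets 8, best alternative 5; Column gets 10, best alternative 8. No profitable deviation — NE.
(R3, Z): Column can switch to Y (8 → 10). Not NE.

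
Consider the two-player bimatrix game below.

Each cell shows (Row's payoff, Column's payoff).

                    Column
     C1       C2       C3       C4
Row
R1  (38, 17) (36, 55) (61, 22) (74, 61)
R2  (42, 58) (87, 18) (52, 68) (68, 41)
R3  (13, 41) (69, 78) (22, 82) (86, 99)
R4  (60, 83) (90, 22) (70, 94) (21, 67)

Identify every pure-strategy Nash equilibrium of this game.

Check each profile: it is a Nash equilibrium iff no player can strictly gain by switching unilaterally.
(R1, C1): Row can switch to R2 (38 → 42). Not NE.
(R1, C2): Row can switch to R2 (36 → 87). Not NE.
(R1, C3): Row can switch to R4 (61 → 70). Not NE.
(R1, C4): Row can switch to R3 (74 → 86). Not NE.
(R2, C1): Row can switch to R4 (42 → 60). Not NE.
(R2, C2): Row can switch to R4 (87 → 90). Not NE.
(R2, C3): Row can switch to R1 (52 → 61). Not NE.
(R2, C4): Row can switch to R1 (68 → 74). Not NE.
(R3, C1): Row can switch to R1 (13 → 38). Not NE.
(R3, C2): Row can switch to R2 (69 → 87). Not NE.
(R3, C4): Row gets 86, best alternative 74; Column gets 99, best alternative 82. No profitable deviation — NE.
(R4, C3): Row gets 70, best alternative 61; Column gets 94, best alternative 83. No profitable deviation — NE.
(The remaining 4 profiles each have a profitable deviation by the same check.)

The pure Nash equilibria are (R3, C4); (R4, C3).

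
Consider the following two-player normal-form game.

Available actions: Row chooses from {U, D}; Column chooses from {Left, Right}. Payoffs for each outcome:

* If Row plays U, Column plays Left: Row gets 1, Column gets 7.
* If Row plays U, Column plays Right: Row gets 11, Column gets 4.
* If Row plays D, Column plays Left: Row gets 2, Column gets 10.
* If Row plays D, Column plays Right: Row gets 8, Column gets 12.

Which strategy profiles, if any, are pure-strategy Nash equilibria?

No pure-strategy Nash equilibrium.

For each strategy profile, look for a profitable unilateral deviation.
(U, Left): Row can switch to D (1 → 2). Not NE.
(U, Right): Column can switch to Left (4 → 7). Not NE.
(D, Left): Column can switch to Right (10 → 12). Not NE.
(D, Right): Row can switch to U (8 → 11). Not NE.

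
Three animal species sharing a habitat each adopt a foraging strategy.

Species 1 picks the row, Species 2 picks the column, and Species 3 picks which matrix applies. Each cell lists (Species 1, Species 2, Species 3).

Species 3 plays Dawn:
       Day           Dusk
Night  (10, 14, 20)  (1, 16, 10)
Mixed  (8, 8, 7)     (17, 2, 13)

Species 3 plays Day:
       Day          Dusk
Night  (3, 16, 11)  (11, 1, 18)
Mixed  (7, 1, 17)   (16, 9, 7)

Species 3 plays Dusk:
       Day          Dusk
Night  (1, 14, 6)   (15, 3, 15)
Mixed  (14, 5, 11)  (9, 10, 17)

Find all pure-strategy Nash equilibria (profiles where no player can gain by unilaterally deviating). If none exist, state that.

none

Species 1 against (Day, Dawn): payoffs 10, 8 → best response Night.
Species 1 against (Day, Day): payoffs 3, 7 → best response Mixed.
Species 1 against (Day, Dusk): payoffs 1, 14 → best response Mixed.
Species 1 against (Dusk, Dawn): payoffs 1, 17 → best response Mixed.
Species 1 against (Dusk, Day): payoffs 11, 16 → best response Mixed.
Species 1 against (Dusk, Dusk): payoffs 15, 9 → best response Night.
Species 2 against (Night, Dawn): payoffs 14, 16 → best response Dusk.
Species 2 against (Night, Day): payoffs 16, 1 → best response Day.
Species 2 against (Night, Dusk): payoffs 14, 3 → best response Day.
Species 2 against (Mixed, Dawn): payoffs 8, 2 → best response Day.
Species 2 against (Mixed, Day): payoffs 1, 9 → best response Dusk.
Species 2 against (Mixed, Dusk): payoffs 5, 10 → best response Dusk.
Species 3 against (Night, Day): payoffs 20, 11, 6 → best response Dawn.
Species 3 against (Night, Dusk): payoffs 10, 18, 15 → best response Day.
Species 3 against (Mixed, Day): payoffs 7, 17, 11 → best response Day.
Species 3 against (Mixed, Dusk): payoffs 13, 7, 17 → best response Dusk.
No profile is a mutual best response for all players.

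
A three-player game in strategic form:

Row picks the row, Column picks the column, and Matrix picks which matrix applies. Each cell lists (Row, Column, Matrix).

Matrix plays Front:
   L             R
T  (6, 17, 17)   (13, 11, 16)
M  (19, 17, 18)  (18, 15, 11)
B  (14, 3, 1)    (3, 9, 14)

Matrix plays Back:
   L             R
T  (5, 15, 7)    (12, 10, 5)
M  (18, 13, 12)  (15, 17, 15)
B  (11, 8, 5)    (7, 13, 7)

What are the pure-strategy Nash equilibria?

Pure-strategy Nash equilibria: (M, L, Front) and (M, R, Back)

(T, L, Front): Row can switch to M (6 → 19). Not NE.
(T, L, Back): Row can switch to M (5 → 18). Not NE.
(T, R, Front): Row can switch to M (13 → 18). Not NE.
(T, R, Back): Row can switch to M (12 → 15). Not NE.
(M, L, Front): Row gets 19, best alternative 14; Column gets 17, best alternative 15; Matrix gets 18, best alternative 12. No profitable deviation — NE.
(M, L, Back): Column can switch to R (13 → 17). Not NE.
(M, R, Front): Column can switch to L (15 → 17). Not NE.
(M, R, Back): Row gets 15, best alternative 12; Column gets 17, best alternative 13; Matrix gets 15, best alternative 11. No profitable deviation — NE.
(B, L, Front): Row can switch to M (14 → 19). Not NE.
(B, L, Back): Row can switch to M (11 → 18). Not NE.
(B, R, Front): Row can switch to T (3 → 13). Not NE.
(B, R, Back): Row can switch to T (7 → 12). Not NE.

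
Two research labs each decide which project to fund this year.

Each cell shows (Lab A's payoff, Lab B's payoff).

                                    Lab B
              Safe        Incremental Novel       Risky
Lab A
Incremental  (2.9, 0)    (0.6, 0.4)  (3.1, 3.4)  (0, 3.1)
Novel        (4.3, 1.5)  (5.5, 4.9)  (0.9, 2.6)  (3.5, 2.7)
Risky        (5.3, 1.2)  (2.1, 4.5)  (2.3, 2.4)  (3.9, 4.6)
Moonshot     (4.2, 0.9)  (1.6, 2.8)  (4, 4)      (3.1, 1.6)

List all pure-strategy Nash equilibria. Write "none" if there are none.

The pure Nash equilibria are (Novel, Incremental) and (Risky, Risky) and (Moonshot, Novel).

(Incremental, Safe): Lab A can switch to Novel (2.9 → 4.3). Not NE.
(Incremental, Incremental): Lab A can switch to Novel (0.6 → 5.5). Not NE.
(Incremental, Novel): Lab A can switch to Moonshot (3.1 → 4). Not NE.
(Incremental, Risky): Lab A can switch to Novel (0 → 3.5). Not NE.
(Novel, Safe): Lab A can switch to Risky (4.3 → 5.3). Not NE.
(Novel, Incremental): Lab A gets 5.5, best alternative 2.1; Lab B gets 4.9, best alternative 2.7. No profitable deviation — NE.
(Novel, Novel): Lab A can switch to Incremental (0.9 → 3.1). Not NE.
(Novel, Risky): Lab A can switch to Risky (3.5 → 3.9). Not NE.
(Risky, Safe): Lab B can switch to Incremental (1.2 → 4.5). Not NE.
(Risky, Incremental): Lab A can switch to Novel (2.1 → 5.5). Not NE.
(Risky, Novel): Lab A can switch to Incremental (2.3 → 3.1). Not NE.
(Risky, Risky): Lab A gets 3.9, best alternative 3.5; Lab B gets 4.6, best alternative 4.5. No profitable deviation — NE.
(Moonshot, Safe): Lab A can switch to Novel (4.2 → 4.3). Not NE.
(Moonshot, Incremental): Lab A can switch to Novel (1.6 → 5.5). Not NE.
(Moonshot, Novel): Lab A gets 4, best alternative 3.1; Lab B gets 4, best alternative 2.8. No profitable deviation — NE.
(The remaining 1 profile has a profitable deviation by the same check.)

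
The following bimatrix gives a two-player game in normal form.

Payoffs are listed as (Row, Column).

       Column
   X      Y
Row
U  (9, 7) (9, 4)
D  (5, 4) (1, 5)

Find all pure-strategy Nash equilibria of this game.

(U, X)

For each player, find the best response to each opponent profile; mutual best responses are the pure NE.
Row against X: payoffs 9, 5 → best response U.
Row against Y: payoffs 9, 1 → best response U.
Column against U: payoffs 7, 4 → best response X.
Column against D: payoffs 4, 5 → best response Y.
Mutual best responses: (U, X).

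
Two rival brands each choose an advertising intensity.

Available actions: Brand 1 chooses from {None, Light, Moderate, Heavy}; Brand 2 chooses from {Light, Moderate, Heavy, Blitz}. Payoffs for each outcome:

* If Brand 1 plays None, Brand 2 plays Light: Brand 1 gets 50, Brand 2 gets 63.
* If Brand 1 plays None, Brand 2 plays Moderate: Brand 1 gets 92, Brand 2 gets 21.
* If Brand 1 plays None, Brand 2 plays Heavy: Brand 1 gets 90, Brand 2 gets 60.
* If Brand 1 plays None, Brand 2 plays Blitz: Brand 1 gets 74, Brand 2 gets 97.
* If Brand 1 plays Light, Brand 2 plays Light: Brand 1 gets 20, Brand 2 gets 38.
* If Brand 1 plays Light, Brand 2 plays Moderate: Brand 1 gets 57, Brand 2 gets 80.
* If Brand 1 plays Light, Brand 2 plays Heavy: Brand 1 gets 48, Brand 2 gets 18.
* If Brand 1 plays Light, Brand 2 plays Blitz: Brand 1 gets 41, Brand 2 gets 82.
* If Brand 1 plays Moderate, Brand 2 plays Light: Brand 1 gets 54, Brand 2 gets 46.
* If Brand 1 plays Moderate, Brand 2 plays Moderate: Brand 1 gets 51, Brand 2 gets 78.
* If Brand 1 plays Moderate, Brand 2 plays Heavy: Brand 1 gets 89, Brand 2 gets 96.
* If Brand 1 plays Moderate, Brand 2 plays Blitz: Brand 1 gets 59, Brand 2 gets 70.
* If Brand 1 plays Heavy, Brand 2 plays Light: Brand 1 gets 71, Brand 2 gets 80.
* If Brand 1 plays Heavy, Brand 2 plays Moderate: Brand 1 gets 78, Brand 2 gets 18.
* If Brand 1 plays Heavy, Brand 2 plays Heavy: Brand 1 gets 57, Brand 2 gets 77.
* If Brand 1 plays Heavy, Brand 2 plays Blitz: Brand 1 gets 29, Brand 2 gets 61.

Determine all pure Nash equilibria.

Pure-strategy Nash equilibria: (None, Blitz); (Heavy, Light)

(None, Light): Brand 1 can switch to Moderate (50 → 54). Not NE.
(None, Moderate): Brand 2 can switch to Light (21 → 63). Not NE.
(None, Heavy): Brand 2 can switch to Light (60 → 63). Not NE.
(None, Blitz): Brand 1 gets 74, best alternative 59; Brand 2 gets 97, best alternative 63. No profitable deviation — NE.
(Light, Light): Brand 1 can switch to None (20 → 50). Not NE.
(Light, Moderate): Brand 1 can switch to None (57 → 92). Not NE.
(Light, Heavy): Brand 1 can switch to None (48 → 90). Not NE.
(Light, Blitz): Brand 1 can switch to None (41 → 74). Not NE.
(Moderate, Light): Brand 1 can switch to Heavy (54 → 71). Not NE.
(Moderate, Moderate): Brand 1 can switch to None (51 → 92). Not NE.
(Moderate, Heavy): Brand 1 can switch to None (89 → 90). Not NE.
(Moderate, Blitz): Brand 1 can switch to None (59 → 74). Not NE.
(Heavy, Light): Brand 1 gets 71, best alternative 54; Brand 2 gets 80, best alternative 77. No profitable deviation — NE.
(Heavy, Moderate): Brand 1 can switch to None (78 → 92). Not NE.
(The remaining 2 profiles each have a profitable deviation by the same check.)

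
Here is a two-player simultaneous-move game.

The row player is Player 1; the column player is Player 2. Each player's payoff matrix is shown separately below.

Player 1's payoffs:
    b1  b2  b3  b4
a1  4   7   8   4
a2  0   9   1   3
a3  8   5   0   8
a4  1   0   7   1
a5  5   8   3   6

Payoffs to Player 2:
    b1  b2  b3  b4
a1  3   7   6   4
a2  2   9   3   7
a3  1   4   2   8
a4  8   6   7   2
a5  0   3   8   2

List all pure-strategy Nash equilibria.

(a1, b1): Player 1 can switch to a3 (4 → 8). Not NE.
(a1, b2): Player 1 can switch to a2 (7 → 9). Not NE.
(a1, b3): Player 2 can switch to b2 (6 → 7). Not NE.
(a1, b4): Player 1 can switch to a3 (4 → 8). Not NE.
(a2, b1): Player 1 can switch to a1 (0 → 4). Not NE.
(a2, b2): Player 1 gets 9, best alternative 8; Player 2 gets 9, best alternative 7. No profitable deviation — NE.
(a2, b3): Player 1 can switch to a1 (1 → 8). Not NE.
(a2, b4): Player 1 can switch to a1 (3 → 4). Not NE.
(a3, b1): Player 2 can switch to b2 (1 → 4). Not NE.
(a3, b2): Player 1 can switch to a1 (5 → 7). Not NE.
(a3, b3): Player 1 can switch to a1 (0 → 8). Not NE.
(a3, b4): Player 1 gets 8, best alternative 6; Player 2 gets 8, best alternative 4. No profitable deviation — NE.
(a4, b1): Player 1 can switch to a1 (1 → 4). Not NE.
(a4, b2): Player 1 can switch to a1 (0 → 7). Not NE.
(The remaining 6 profiles each have a profitable deviation by the same check.)

The pure Nash equilibria are (a2, b2), (a3, b4).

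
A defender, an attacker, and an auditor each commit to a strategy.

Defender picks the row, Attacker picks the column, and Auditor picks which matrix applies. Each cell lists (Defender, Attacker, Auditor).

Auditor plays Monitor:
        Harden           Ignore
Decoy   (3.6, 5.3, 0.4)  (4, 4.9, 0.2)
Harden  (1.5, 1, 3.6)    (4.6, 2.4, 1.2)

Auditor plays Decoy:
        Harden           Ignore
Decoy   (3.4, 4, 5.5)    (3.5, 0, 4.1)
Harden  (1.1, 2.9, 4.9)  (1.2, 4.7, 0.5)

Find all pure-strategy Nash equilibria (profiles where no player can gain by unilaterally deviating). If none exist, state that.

The pure Nash equilibria are (Decoy, Harden, Decoy); (Harden, Ignore, Monitor).

(Decoy, Harden, Monitor): Auditor can switch to Decoy (0.4 → 5.5). Not NE.
(Decoy, Harden, Decoy): Defender gets 3.4, best alternative 1.1; Attacker gets 4, best alternative 0; Auditor gets 5.5, best alternative 0.4. No profitable deviation — NE.
(Decoy, Ignore, Monitor): Defender can switch to Harden (4 → 4.6). Not NE.
(Decoy, Ignore, Decoy): Attacker can switch to Harden (0 → 4). Not NE.
(Harden, Harden, Monitor): Defender can switch to Decoy (1.5 → 3.6). Not NE.
(Harden, Harden, Decoy): Defender can switch to Decoy (1.1 → 3.4). Not NE.
(Harden, Ignore, Monitor): Defender gets 4.6, best alternative 4; Attacker gets 2.4, best alternative 1; Auditor gets 1.2, best alternative 0.5. No profitable deviation — NE.
(Harden, Ignore, Decoy): Defender can switch to Decoy (1.2 → 3.5). Not NE.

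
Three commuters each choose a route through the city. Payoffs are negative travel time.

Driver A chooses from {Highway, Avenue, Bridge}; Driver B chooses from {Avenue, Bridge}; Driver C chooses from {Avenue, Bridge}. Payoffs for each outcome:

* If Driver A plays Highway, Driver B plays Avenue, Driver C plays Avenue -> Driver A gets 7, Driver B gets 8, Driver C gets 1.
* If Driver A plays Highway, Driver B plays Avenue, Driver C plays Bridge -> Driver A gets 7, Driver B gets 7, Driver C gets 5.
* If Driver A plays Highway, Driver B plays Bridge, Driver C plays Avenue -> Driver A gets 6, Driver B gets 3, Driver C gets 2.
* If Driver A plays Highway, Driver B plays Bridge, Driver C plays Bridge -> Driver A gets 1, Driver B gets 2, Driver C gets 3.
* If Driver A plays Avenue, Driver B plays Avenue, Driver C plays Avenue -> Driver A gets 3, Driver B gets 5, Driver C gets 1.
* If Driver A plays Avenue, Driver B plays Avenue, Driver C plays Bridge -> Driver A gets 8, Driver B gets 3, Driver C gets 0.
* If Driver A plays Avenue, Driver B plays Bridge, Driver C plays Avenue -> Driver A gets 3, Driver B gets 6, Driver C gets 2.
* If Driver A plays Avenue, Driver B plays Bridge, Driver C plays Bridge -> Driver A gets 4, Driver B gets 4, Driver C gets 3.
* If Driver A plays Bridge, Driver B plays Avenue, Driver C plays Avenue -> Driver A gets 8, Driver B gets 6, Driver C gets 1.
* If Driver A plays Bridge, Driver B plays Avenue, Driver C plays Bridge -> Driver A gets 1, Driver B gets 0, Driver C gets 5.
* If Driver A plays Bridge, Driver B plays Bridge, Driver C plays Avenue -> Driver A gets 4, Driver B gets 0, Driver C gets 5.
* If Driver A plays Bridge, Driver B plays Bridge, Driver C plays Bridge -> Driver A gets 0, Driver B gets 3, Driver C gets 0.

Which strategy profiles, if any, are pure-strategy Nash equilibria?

(Highway, Avenue, Avenue): Driver A can switch to Bridge (7 → 8). Not NE.
(Highway, Avenue, Bridge): Driver A can switch to Avenue (7 → 8). Not NE.
(Highway, Bridge, Avenue): Driver B can switch to Avenue (3 → 8). Not NE.
(Highway, Bridge, Bridge): Driver A can switch to Avenue (1 → 4). Not NE.
(Avenue, Avenue, Avenue): Driver A can switch to Highway (3 → 7). Not NE.
(Avenue, Avenue, Bridge): Driver B can switch to Bridge (3 → 4). Not NE.
(Avenue, Bridge, Avenue): Driver A can switch to Highway (3 → 6). Not NE.
(Avenue, Bridge, Bridge): Driver A gets 4, best alternative 1; Driver B gets 4, best alternative 3; Driver C gets 3, best alternative 2. No profitable deviation — NE.
(Bridge, Avenue, Avenue): Driver C can switch to Bridge (1 → 5). Not NE.
(Bridge, Avenue, Bridge): Driver A can switch to Highway (1 → 7). Not NE.
(Bridge, Bridge, Avenue): Driver A can switch to Highway (4 → 6). Not NE.
(Bridge, Bridge, Bridge): Driver A can switch to Highway (0 → 1). Not NE.

The unique pure-strategy Nash equilibrium is (Avenue, Bridge, Bridge).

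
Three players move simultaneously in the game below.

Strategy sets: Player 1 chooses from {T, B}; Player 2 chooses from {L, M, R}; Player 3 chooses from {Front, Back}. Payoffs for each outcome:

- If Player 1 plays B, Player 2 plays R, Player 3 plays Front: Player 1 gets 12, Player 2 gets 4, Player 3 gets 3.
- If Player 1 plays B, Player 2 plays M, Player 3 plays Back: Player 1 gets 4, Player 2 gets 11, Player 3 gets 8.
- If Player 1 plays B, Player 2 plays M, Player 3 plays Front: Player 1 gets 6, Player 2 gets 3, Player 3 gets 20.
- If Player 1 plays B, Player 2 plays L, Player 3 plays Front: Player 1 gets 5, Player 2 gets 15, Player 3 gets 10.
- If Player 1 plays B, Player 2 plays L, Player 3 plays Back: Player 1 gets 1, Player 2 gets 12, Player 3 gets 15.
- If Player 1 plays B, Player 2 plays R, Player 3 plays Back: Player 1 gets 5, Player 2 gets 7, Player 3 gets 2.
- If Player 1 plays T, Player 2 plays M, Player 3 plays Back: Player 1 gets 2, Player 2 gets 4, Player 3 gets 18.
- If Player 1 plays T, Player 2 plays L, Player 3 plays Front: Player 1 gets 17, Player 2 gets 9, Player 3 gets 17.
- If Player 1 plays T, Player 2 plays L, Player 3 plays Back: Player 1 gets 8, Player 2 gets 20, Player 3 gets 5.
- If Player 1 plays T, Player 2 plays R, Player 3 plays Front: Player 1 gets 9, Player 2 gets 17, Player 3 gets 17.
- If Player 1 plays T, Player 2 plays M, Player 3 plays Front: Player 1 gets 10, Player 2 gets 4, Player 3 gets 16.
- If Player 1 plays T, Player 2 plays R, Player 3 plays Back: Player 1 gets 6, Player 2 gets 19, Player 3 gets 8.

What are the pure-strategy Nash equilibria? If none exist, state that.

No pure-strategy Nash equilibrium.

Check each profile: it is a Nash equilibrium iff no player can strictly gain by switching unilaterally.
(T, L, Front): Player 2 can switch to R (9 → 17). Not NE.
(T, L, Back): Player 3 can switch to Front (5 → 17). Not NE.
(T, M, Front): Player 2 can switch to L (4 → 9). Not NE.
(T, M, Back): Player 1 can switch to B (2 → 4). Not NE.
(T, R, Front): Player 1 can switch to B (9 → 12). Not NE.
(T, R, Back): Player 2 can switch to L (19 → 20). Not NE.
(B, L, Front): Player 1 can switch to T (5 → 17). Not NE.
(B, L, Back): Player 1 can switch to T (1 → 8). Not NE.
(The remaining 4 profiles each have a profitable deviation by the same check.)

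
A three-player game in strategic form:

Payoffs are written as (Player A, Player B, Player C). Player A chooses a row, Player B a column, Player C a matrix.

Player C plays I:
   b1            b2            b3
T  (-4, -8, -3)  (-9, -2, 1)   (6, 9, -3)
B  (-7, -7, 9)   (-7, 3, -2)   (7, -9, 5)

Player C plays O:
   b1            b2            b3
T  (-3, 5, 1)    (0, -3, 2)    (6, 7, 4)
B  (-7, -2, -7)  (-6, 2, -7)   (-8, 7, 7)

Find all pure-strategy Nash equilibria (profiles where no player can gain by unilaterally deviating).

For each strategy profile, look for a profitable unilateral deviation.
(T, b1, I): Player B can switch to b2 (-8 → -2). Not NE.
(T, b1, O): Player B can switch to b3 (5 → 7). Not NE.
(T, b2, I): Player A can switch to B (-9 → -7). Not NE.
(T, b2, O): Player B can switch to b1 (-3 → 5). Not NE.
(T, b3, I): Player A can switch to B (6 → 7). Not NE.
(T, b3, O): Player A gets 6, best alternative -8; Player B gets 7, best alternative 5; Player C gets 4, best alternative -3. No profitable deviation — NE.
(B, b1, I): Player A can switch to T (-7 → -4). Not NE.
(B, b2, I): Player A gets -7, best alternative -9; Player B gets 3, best alternative -7; Player C gets -2, best alternative -7. No profitable deviation — NE.
(The remaining 4 profiles each have a profitable deviation by the same check.)

The pure Nash equilibria are (T, b3, O); (B, b2, I).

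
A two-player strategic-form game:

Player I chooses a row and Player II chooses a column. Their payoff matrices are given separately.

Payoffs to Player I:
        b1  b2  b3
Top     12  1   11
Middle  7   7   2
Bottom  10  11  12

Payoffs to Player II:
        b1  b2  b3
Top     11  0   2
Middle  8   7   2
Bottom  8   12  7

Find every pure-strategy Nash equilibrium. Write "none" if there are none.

Pure-strategy Nash equilibria: (Top, b1); (Bottom, b2)

Player I against b1: payoffs 12, 7, 10 → best response Top.
Player I against b2: payoffs 1, 7, 11 → best response Bottom.
Player I against b3: payoffs 11, 2, 12 → best response Bottom.
Player II against Top: payoffs 11, 0, 2 → best response b1.
Player II against Middle: payoffs 8, 7, 2 → best response b1.
Player II against Bottom: payoffs 8, 12, 7 → best response b2.
Mutual best responses: (Top, b1); (Bottom, b2).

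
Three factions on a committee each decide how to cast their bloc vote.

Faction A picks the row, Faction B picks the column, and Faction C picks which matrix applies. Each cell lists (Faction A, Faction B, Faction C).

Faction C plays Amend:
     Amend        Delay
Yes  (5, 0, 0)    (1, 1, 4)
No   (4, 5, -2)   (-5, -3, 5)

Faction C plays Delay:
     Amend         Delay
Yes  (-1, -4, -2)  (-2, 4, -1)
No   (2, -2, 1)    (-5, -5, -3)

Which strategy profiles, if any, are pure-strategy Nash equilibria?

Faction A against (Amend, Amend): payoffs 5, 4 → best response Yes.
Faction A against (Amend, Delay): payoffs -1, 2 → best response No.
Faction A against (Delay, Amend): payoffs 1, -5 → best response Yes.
Faction A against (Delay, Delay): payoffs -2, -5 → best response Yes.
Faction B against (Yes, Amend): payoffs 0, 1 → best response Delay.
Faction B against (Yes, Delay): payoffs -4, 4 → best response Delay.
Faction B against (No, Amend): payoffs 5, -3 → best response Amend.
Faction B against (No, Delay): payoffs -2, -5 → best response Amend.
Faction C against (Yes, Amend): payoffs 0, -2 → best response Amend.
Faction C against (Yes, Delay): payoffs 4, -1 → best response Amend.
Faction C against (No, Amend): payoffs -2, 1 → best response Delay.
Faction C against (No, Delay): payoffs 5, -3 → best response Amend.
Mutual best responses: (Yes, Delay, Amend); (No, Amend, Delay).

Pure-strategy Nash equilibria: (Yes, Delay, Amend) and (No, Amend, Delay)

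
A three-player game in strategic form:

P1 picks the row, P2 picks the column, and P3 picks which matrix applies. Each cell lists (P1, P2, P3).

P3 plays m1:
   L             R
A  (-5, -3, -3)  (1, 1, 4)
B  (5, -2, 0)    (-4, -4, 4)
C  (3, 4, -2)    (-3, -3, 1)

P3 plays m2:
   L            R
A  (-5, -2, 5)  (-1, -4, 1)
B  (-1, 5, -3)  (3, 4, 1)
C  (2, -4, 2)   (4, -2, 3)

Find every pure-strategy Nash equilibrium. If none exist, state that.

P1 against (L, m1): payoffs -5, 5, 3 → best response B.
P1 against (L, m2): payoffs -5, -1, 2 → best response C.
P1 against (R, m1): payoffs 1, -4, -3 → best response A.
P1 against (R, m2): payoffs -1, 3, 4 → best response C.
P2 against (A, m1): payoffs -3, 1 → best response R.
P2 against (A, m2): payoffs -2, -4 → best response L.
P2 against (B, m1): payoffs -2, -4 → best response L.
P2 against (B, m2): payoffs 5, 4 → best response L.
P2 against (C, m1): payoffs 4, -3 → best response L.
P2 against (C, m2): payoffs -4, -2 → best response R.
P3 against (A, L): payoffs -3, 5 → best response m2.
P3 against (A, R): payoffs 4, 1 → best response m1.
P3 against (B, L): payoffs 0, -3 → best response m1.
P3 against (B, R): payoffs 4, 1 → best response m1.
P3 against (C, L): payoffs -2, 2 → best response m2.
P3 against (C, R): payoffs 1, 3 → best response m2.
Mutual best responses: (A, R, m1); (B, L, m1); (C, R, m2).

The pure Nash equilibria are (A, R, m1) and (B, L, m1) and (C, R, m2).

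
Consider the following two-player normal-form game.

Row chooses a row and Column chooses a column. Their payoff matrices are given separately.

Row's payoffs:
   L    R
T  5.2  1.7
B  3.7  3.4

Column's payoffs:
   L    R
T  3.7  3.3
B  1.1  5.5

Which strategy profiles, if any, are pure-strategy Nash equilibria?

(T, L): Row gets 5.2, best alternative 3.7; Column gets 3.7, best alternative 3.3. No profitable deviation — NE.
(T, R): Row can switch to B (1.7 → 3.4). Not NE.
(B, L): Row can switch to T (3.7 → 5.2). Not NE.
(B, R): Row gets 3.4, best alternative 1.7; Column gets 5.5, best alternative 1.1. No profitable deviation — NE.

The pure Nash equilibria are (T, L); (B, R).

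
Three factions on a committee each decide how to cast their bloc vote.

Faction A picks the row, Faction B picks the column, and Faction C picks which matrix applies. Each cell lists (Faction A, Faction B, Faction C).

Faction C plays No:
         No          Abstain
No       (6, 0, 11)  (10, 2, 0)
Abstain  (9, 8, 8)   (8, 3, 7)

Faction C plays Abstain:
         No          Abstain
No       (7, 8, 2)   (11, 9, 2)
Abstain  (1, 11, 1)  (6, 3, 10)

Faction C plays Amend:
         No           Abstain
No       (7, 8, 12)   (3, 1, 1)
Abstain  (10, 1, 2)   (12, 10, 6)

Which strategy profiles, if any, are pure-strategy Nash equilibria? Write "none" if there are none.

The pure Nash equilibria are (No, Abstain, Abstain); (Abstain, No, No).

(No, No, No): Faction A can switch to Abstain (6 → 9). Not NE.
(No, No, Abstain): Faction B can switch to Abstain (8 → 9). Not NE.
(No, No, Amend): Faction A can switch to Abstain (7 → 10). Not NE.
(No, Abstain, No): Faction C can switch to Abstain (0 → 2). Not NE.
(No, Abstain, Abstain): Faction A gets 11, best alternative 6; Faction B gets 9, best alternative 8; Faction C gets 2, best alternative 1. No profitable deviation — NE.
(No, Abstain, Amend): Faction A can switch to Abstain (3 → 12). Not NE.
(Abstain, No, No): Faction A gets 9, best alternative 6; Faction B gets 8, best alternative 3; Faction C gets 8, best alternative 2. No profitable deviation — NE.
(Abstain, No, Abstain): Faction A can switch to No (1 → 7). Not NE.
(The remaining 4 profiles each have a profitable deviation by the same check.)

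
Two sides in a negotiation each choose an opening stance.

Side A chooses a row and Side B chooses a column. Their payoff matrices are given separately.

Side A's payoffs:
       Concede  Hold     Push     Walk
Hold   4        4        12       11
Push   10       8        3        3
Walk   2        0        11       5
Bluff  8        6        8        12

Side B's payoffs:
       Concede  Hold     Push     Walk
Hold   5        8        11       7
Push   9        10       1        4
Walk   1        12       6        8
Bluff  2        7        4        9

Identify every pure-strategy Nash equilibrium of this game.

Side A against Concede: payoffs 4, 10, 2, 8 → best response Push.
Side A against Hold: payoffs 4, 8, 0, 6 → best response Push.
Side A against Push: payoffs 12, 3, 11, 8 → best response Hold.
Side A against Walk: payoffs 11, 3, 5, 12 → best response Bluff.
Side B against Hold: payoffs 5, 8, 11, 7 → best response Push.
Side B against Push: payoffs 9, 10, 1, 4 → best response Hold.
Side B against Walk: payoffs 1, 12, 6, 8 → best response Hold.
Side B against Bluff: payoffs 2, 7, 4, 9 → best response Walk.
Mutual best responses: (Hold, Push); (Push, Hold); (Bluff, Walk).

The pure Nash equilibria are (Hold, Push), (Push, Hold), (Bluff, Walk).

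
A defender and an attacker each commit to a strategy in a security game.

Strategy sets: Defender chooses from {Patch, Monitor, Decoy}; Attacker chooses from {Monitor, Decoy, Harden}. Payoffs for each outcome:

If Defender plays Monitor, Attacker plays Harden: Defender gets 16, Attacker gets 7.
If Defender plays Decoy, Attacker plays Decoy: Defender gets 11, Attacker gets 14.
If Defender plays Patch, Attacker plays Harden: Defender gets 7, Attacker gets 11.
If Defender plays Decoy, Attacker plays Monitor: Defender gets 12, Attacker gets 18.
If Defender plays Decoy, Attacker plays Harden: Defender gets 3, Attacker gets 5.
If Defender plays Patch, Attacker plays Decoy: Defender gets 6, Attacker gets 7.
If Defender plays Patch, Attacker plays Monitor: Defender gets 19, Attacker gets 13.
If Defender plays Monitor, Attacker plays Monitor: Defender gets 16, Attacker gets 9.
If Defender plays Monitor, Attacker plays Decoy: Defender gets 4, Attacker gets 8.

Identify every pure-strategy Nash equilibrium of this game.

The unique pure-strategy Nash equilibrium is (Patch, Monitor).

For each strategy profile, look for a profitable unilateral deviation.
(Patch, Monitor): Defender gets 19, best alternative 16; Attacker gets 13, best alternative 11. No profitable deviation — NE.
(Patch, Decoy): Defender can switch to Decoy (6 → 11). Not NE.
(Patch, Harden): Defender can switch to Monitor (7 → 16). Not NE.
(Monitor, Monitor): Defender can switch to Patch (16 → 19). Not NE.
(Monitor, Decoy): Defender can switch to Patch (4 → 6). Not NE.
(Monitor, Harden): Attacker can switch to Monitor (7 → 9). Not NE.
(Decoy, Monitor): Defender can switch to Patch (12 → 19). Not NE.
(Decoy, Decoy): Attacker can switch to Monitor (14 → 18). Not NE.
(Decoy, Harden): Defender can switch to Patch (3 → 7). Not NE.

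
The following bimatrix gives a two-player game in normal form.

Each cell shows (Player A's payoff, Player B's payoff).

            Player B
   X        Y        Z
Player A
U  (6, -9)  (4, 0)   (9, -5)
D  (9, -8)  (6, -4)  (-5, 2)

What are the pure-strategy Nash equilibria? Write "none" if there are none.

none

Player A against X: payoffs 6, 9 → best response D.
Player A against Y: payoffs 4, 6 → best response D.
Player A against Z: payoffs 9, -5 → best response U.
Player B against U: payoffs -9, 0, -5 → best response Y.
Player B against D: payoffs -8, -4, 2 → best response Z.
No profile is a mutual best response for all players.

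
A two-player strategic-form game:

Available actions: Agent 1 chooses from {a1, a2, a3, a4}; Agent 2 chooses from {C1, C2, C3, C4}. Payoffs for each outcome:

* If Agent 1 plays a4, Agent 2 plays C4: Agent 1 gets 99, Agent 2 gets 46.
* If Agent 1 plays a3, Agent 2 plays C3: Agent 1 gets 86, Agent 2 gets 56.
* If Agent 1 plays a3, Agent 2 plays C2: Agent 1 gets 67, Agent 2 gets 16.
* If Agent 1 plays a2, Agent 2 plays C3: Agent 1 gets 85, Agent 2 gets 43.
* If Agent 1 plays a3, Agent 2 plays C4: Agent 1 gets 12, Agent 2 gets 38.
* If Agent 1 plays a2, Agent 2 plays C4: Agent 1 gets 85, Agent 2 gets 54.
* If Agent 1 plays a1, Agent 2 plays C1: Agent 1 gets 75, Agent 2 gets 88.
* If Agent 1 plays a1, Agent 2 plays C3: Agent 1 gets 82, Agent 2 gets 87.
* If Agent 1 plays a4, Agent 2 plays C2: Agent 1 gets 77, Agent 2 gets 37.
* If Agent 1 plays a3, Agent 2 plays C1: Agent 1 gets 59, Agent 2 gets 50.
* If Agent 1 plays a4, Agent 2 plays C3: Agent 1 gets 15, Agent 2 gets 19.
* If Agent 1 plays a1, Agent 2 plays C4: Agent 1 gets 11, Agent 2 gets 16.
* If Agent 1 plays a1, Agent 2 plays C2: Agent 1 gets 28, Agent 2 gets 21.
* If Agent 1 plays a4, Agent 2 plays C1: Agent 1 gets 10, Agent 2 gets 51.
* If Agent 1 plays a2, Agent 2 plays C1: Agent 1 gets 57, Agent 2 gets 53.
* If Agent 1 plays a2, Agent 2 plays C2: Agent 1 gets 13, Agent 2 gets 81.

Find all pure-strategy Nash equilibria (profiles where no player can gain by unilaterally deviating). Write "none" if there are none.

For each strategy profile, look for a profitable unilateral deviation.
(a1, C1): Agent 1 gets 75, best alternative 59; Agent 2 gets 88, best alternative 87. No profitable deviation — NE.
(a1, C2): Agent 1 can switch to a3 (28 → 67). Not NE.
(a1, C3): Agent 1 can switch to a2 (82 → 85). Not NE.
(a1, C4): Agent 1 can switch to a2 (11 → 85). Not NE.
(a2, C1): Agent 1 can switch to a1 (57 → 75). Not NE.
(a2, C2): Agent 1 can switch to a1 (13 → 28). Not NE.
(a2, C3): Agent 1 can switch to a3 (85 → 86). Not NE.
(a3, C3): Agent 1 gets 86, best alternative 85; Agent 2 gets 56, best alternative 50. No profitable deviation — NE.
(The remaining 8 profiles each have a profitable deviation by the same check.)

(a1, C1); (a3, C3)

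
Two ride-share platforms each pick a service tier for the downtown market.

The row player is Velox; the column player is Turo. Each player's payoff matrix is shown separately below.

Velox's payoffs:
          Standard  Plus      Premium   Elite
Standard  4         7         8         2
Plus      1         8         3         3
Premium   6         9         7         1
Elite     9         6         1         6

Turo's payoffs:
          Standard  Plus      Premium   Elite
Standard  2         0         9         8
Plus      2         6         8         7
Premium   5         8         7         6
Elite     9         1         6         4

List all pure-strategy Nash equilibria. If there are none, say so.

For each player, find the best response to each opponent profile; mutual best responses are the pure NE.
Velox against Standard: payoffs 4, 1, 6, 9 → best response Elite.
Velox against Plus: payoffs 7, 8, 9, 6 → best response Premium.
Velox against Premium: payoffs 8, 3, 7, 1 → best response Standard.
Velox against Elite: payoffs 2, 3, 1, 6 → best response Elite.
Turo against Standard: payoffs 2, 0, 9, 8 → best response Premium.
Turo against Plus: payoffs 2, 6, 8, 7 → best response Premium.
Turo against Premium: payoffs 5, 8, 7, 6 → best response Plus.
Turo against Elite: payoffs 9, 1, 6, 4 → best response Standard.
Mutual best responses: (Standard, Premium); (Premium, Plus); (Elite, Standard).

Pure-strategy Nash equilibria: (Standard, Premium), (Premium, Plus), (Elite, Standard)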